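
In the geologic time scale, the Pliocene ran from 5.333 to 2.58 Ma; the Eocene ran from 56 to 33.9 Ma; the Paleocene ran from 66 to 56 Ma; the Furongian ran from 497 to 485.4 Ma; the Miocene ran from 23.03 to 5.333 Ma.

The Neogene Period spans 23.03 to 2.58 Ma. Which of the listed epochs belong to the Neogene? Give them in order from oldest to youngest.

Miocene, Pliocene

Epochs with both bounds inside 23.03–2.58 Ma: Miocene (23.03–5.333), Pliocene (5.333–2.58).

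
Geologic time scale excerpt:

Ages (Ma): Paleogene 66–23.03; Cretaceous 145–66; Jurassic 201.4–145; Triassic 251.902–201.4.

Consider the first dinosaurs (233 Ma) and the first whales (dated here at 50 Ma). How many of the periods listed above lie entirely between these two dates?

233 Ma sits inside the Triassic (251.902–201.4) and 50 Ma inside the Paleogene (66–23.03); neither of those is wholly between the two dates.
The listed periods lying completely between them are Jurassic, Cretaceous — 2 in all.

2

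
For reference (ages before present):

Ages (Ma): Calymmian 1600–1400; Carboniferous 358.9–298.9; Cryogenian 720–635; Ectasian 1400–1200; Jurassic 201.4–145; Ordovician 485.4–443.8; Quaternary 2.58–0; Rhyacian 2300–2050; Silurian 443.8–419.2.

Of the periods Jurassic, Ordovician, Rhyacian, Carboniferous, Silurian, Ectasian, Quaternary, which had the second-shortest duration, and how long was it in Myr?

Silurian, 24.6 million years

Start − end for each: Jurassic 201.4 − 145 = 56.4; Ordovician 485.4 − 443.8 = 41.6; Rhyacian 2300 − 2050 = 250; Carboniferous 358.9 − 298.9 = 60; Silurian 443.8 − 419.2 = 24.6; Ectasian 1400 − 1200 = 200; Quaternary 2.58 − 0 = 2.58.
Ranking these from shortest: Quaternary < Silurian < Ordovician < Jurassic < Carboniferous < Ectasian < Rhyacian.
Position 2 in that ranking is Silurian, which lasted 24.6 Myr.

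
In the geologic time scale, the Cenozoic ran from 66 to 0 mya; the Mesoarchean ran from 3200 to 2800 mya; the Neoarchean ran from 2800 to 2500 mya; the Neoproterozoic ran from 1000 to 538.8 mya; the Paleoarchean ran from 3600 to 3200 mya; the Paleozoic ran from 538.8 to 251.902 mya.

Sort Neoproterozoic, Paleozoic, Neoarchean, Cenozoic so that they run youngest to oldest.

Cenozoic, then Paleozoic, then Neoproterozoic, then Neoarchean

Read off each span (Ma): Neoproterozoic 1000–538.8; Paleozoic 538.8–251.902; Neoarchean 2800–2500; Cenozoic 66–0.
Larger Ma is older, so oldest→youngest is Neoarchean, Neoproterozoic, Paleozoic, Cenozoic; reverse it for youngest→oldest.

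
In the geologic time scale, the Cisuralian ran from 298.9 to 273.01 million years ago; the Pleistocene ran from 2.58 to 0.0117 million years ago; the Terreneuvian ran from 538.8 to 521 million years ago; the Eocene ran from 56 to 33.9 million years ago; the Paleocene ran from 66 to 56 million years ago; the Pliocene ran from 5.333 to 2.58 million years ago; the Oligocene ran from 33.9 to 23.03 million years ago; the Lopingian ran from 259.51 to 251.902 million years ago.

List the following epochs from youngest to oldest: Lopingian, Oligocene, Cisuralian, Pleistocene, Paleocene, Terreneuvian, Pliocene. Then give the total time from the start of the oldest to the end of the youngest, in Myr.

Pleistocene → Pliocene → Oligocene → Paleocene → Lopingian → Cisuralian → Terreneuvian; total span 538.7883 Myr

Start ages (Ma): Terreneuvian 538.8, Cisuralian 298.9, Lopingian 259.51, Paleocene 66, Oligocene 33.9, Pliocene 5.333, Pleistocene 2.58.
Ordered youngest to oldest: Pleistocene, Pliocene, Oligocene, Paleocene, Lopingian, Cisuralian, Terreneuvian.
Span = 538.8 − 0.0117 = 538.7883 Myr.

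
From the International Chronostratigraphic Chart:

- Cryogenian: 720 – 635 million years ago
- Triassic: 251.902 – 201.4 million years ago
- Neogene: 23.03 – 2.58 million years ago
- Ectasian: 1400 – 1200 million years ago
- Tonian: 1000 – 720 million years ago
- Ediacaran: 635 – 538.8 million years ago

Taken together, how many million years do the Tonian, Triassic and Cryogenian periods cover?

415.502 million years

Duration is start − end for each: (1000 − 720) + (251.902 − 201.4) + (720 − 635).
That is 280 + 50.502 + 85, which totals 415.502 million years.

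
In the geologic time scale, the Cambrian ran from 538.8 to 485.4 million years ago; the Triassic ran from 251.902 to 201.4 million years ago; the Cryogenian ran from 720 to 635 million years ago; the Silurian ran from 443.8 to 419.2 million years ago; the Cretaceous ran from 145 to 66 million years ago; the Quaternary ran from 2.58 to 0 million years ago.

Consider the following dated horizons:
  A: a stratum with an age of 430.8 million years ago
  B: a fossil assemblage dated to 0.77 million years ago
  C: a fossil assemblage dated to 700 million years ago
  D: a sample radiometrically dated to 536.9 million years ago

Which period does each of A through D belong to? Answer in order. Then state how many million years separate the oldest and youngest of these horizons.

A — Silurian; B — Quaternary; C — Cryogenian; D — Cambrian; span 699.23 million years

Match each age against the start–end ranges in the excerpt: A = 430.8 Ma → Silurian (443.8–419.2); B = 0.77 Ma → Quaternary (2.58–0); C = 700 Ma → Cryogenian (720–635); D = 536.9 Ma → Cambrian (538.8–485.4).
The largest age is 700 Ma and the smallest is 0.77 Ma; their difference is 699.23 Myr.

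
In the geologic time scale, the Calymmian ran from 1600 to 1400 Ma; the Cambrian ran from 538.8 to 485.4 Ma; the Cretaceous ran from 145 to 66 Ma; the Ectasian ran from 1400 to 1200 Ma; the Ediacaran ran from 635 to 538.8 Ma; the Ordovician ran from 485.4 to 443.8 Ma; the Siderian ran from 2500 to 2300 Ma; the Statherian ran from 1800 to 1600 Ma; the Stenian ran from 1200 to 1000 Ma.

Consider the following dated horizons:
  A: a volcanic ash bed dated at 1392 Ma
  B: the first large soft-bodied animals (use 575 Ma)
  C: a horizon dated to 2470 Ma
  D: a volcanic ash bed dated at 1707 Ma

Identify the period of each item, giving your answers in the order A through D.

Match each age against the start–end ranges in the excerpt: A = 1392 Ma → Ectasian (1400–1200); B = 575 Ma → Ediacaran (635–538.8); C = 2470 Ma → Siderian (2500–2300); D = 1707 Ma → Statherian (1800–1600).

A — Ectasian; B — Ediacaran; C — Siderian; D — Statherian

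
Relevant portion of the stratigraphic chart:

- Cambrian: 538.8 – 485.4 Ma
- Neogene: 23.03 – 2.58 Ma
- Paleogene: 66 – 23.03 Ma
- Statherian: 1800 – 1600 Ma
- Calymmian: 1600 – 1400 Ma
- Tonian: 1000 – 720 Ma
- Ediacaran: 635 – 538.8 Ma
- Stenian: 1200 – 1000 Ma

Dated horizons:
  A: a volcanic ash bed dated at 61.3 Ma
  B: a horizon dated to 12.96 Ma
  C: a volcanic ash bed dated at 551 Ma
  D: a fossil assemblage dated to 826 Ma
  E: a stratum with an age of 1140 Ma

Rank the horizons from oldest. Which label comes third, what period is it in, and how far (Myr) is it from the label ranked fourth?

Sorted oldest-first by Ma: E (1140), D (826), C (551), A (61.3), B (12.96).
The third oldest is C at 551 Ma, which lies in 635–538.8 Ma: the Ediacaran.
The fourth oldest is A at 61.3 Ma; separation = |551 − 61.3| = 489.7 Myr.

C, in the Ediacaran; 489.7 million years to A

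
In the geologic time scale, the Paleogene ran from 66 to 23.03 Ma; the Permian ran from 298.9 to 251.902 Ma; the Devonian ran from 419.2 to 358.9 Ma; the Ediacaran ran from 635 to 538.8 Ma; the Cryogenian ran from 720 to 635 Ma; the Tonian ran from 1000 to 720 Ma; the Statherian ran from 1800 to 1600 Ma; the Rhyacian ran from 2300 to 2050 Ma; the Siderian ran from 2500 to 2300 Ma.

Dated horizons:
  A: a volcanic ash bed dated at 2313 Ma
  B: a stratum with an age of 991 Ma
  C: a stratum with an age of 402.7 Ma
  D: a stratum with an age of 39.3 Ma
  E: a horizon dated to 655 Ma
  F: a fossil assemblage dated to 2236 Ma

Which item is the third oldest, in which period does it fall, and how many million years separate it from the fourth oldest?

B, in the Tonian; 336 million years to E

Larger Ma means older, so oldest first: A 2313 > F 2236 > B 991 > E 655 > C 402.7 > D 39.3.
Counting 3 along gives B (991 Ma); the excerpt puts that inside the Tonian, 1000–720 Ma.
Next in line is E (655 Ma), and 991 − 655 = 336 Myr.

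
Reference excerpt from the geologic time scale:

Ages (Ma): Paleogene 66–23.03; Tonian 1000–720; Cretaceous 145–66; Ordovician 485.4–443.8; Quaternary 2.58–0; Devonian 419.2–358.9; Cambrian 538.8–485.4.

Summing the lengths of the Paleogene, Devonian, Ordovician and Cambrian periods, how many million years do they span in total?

198.27 million years

Each duration: Paleogene = 42.97; Devonian = 60.3; Ordovician = 41.6; Cambrian = 53.4.
Sum: 42.97 + 60.3 + 41.6 + 53.4 = 198.27 Myr.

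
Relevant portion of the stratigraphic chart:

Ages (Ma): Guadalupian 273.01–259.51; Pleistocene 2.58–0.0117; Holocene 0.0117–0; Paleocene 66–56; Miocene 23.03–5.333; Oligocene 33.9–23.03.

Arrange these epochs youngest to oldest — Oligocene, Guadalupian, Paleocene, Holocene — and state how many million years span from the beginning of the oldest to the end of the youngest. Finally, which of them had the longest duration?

Holocene, Oligocene, Paleocene, Guadalupian; total span 273.01 Myr; longest is Guadalupian

Start ages (Ma): Guadalupian 273.01, Paleocene 66, Oligocene 33.9, Holocene 0.0117.
Ordered youngest to oldest: Holocene, Oligocene, Paleocene, Guadalupian.
Span = 273.01 − 0 = 273.01 Myr.
Durations: Paleocene 10, Oligocene 10.87, Guadalupian 13.5, Holocene 0.0117 → longest is Guadalupian (13.5 Myr).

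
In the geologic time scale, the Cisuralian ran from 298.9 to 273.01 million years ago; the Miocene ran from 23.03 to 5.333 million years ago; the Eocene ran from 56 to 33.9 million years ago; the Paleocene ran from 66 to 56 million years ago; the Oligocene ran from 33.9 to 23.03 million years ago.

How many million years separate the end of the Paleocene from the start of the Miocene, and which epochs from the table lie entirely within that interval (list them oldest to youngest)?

The Paleocene closes at 56 Ma and the Miocene opens at 23.03 Ma, so the interval is 56 − 23.03 = 32.97 Myr.
An epoch fits inside if it starts at or after 56 Ma and ends at or before 23.03 Ma; oldest first that gives Eocene, Oligocene.

32.97 million years; Eocene, Oligocene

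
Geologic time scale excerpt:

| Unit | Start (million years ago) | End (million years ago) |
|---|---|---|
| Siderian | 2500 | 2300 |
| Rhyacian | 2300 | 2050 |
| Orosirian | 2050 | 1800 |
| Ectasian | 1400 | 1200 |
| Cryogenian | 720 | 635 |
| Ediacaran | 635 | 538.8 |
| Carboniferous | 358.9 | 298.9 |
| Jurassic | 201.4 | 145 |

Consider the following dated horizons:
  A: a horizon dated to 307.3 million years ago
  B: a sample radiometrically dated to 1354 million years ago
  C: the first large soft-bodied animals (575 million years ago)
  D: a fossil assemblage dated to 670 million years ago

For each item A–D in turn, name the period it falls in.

A — Carboniferous; B — Ectasian; C — Ediacaran; D — Cryogenian

A: 307.3 Ma lies in 358.9–298.9 Ma, so Carboniferous.
B: 1354 Ma lies in 1400–1200 Ma, so Ectasian.
C: 575 Ma lies in 635–538.8 Ma, so Ediacaran.
D: 670 Ma lies in 720–635 Ma, so Cryogenian.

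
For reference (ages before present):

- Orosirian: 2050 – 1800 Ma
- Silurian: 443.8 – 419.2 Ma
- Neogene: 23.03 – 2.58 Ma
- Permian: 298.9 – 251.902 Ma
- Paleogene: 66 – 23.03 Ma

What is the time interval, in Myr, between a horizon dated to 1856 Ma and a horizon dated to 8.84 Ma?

1856 − 8.84 = 1847.16 million years.

1847.16 million years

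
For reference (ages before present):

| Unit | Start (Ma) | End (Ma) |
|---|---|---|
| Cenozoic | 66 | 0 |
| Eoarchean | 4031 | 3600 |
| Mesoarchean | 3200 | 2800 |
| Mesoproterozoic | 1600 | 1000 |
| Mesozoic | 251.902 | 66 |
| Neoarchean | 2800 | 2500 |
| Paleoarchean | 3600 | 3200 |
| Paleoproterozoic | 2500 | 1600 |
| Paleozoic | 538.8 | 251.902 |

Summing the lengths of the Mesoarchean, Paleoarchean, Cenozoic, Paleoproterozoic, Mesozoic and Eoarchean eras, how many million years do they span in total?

2382.902 million years

Each duration: Mesoarchean = 400; Paleoarchean = 400; Cenozoic = 66; Paleoproterozoic = 900; Mesozoic = 185.902; Eoarchean = 431.
Sum: 400 + 400 + 66 + 900 + 185.902 + 431 = 2382.902 Myr.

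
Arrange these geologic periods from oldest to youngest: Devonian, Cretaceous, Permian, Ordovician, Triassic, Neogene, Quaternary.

Ordovician, then Devonian, then Permian, then Triassic, then Cretaceous, then Neogene, then Quaternary

Era membership (oldest first within each) — Paleozoic: Ordovician, Devonian, Permian; Mesozoic: Triassic, Cretaceous; Cenozoic: Neogene, Quaternary. Paleozoic precedes Mesozoic, which precedes Cenozoic. Concatenating the groups in that era order gives oldest to youngest directly.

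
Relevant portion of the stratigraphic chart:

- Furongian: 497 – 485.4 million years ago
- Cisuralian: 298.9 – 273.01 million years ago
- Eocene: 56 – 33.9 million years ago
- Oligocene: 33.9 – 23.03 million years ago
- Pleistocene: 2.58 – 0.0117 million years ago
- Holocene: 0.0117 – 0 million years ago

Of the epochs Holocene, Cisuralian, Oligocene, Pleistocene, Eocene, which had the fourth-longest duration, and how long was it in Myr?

Pleistocene, 2.5683 million years

Start − end for each: Holocene 0.0117 − 0 = 0.0117; Cisuralian 298.9 − 273.01 = 25.89; Oligocene 33.9 − 23.03 = 10.87; Pleistocene 2.58 − 0.0117 = 2.5683; Eocene 56 − 33.9 = 22.1.
Ranking these from longest: Cisuralian > Eocene > Oligocene > Pleistocene > Holocene.
Position 4 in that ranking is Pleistocene, which lasted 2.5683 Myr.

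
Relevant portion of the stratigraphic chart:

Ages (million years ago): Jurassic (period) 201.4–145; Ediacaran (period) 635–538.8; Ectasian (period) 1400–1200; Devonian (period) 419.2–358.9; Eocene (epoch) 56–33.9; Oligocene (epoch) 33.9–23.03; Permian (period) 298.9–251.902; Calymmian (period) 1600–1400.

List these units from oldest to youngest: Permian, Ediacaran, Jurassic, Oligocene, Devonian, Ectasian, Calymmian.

Calymmian, then Ectasian, then Ediacaran, then Devonian, then Permian, then Jurassic, then Oligocene

Read off each span (Ma): Permian 298.9–251.902; Ediacaran 635–538.8; Jurassic 201.4–145; Oligocene 33.9–23.03; Devonian 419.2–358.9; Ectasian 1400–1200; Calymmian 1600–1400.
Larger Ma is older, so oldest→youngest is Calymmian, Ectasian, Ediacaran, Devonian, Permian, Jurassic, Oligocene.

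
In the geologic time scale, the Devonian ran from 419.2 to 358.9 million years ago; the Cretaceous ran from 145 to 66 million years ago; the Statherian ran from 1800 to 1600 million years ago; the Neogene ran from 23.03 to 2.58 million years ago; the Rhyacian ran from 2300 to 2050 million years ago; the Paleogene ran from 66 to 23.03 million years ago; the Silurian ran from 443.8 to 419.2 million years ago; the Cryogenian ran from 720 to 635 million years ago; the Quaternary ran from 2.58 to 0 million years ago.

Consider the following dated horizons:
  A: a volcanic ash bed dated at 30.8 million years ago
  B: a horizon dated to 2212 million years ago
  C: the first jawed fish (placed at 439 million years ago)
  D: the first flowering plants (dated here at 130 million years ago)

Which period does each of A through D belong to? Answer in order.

A: 30.8 Ma lies in 66–23.03 Ma, so Paleogene.
B: 2212 Ma lies in 2300–2050 Ma, so Rhyacian.
C: 439 Ma lies in 443.8–419.2 Ma, so Silurian.
D: 130 Ma lies in 145–66 Ma, so Cretaceous.

A — Paleogene; B — Rhyacian; C — Silurian; D — Cretaceous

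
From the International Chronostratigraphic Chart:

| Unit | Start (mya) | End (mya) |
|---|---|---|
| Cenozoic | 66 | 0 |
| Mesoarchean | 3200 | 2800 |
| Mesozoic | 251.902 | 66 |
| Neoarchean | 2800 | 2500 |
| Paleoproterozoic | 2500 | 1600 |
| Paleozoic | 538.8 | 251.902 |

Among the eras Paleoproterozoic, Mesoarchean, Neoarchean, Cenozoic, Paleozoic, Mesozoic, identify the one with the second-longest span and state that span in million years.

Durations: Paleoproterozoic 900; Mesoarchean 400; Neoarchean 300; Cenozoic 66; Paleozoic 286.898; Mesozoic 185.902 Myr.
Sorted longest-first: Paleoproterozoic (900), Mesoarchean (400), Neoarchean (300), Paleozoic (286.898), Mesozoic (185.902), Cenozoic (66).
The second longest is Mesoarchean at 400 Myr.

Mesoarchean, 400 million years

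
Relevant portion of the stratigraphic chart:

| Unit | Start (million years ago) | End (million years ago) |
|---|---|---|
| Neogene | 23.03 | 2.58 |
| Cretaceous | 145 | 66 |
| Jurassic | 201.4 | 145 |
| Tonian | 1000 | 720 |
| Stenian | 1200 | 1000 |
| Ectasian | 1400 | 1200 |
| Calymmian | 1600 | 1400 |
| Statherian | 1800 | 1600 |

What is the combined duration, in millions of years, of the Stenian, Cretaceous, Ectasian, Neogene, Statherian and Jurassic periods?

755.85 million years

Duration is start − end for each: (1200 − 1000) + (145 − 66) + (1400 − 1200) + (23.03 − 2.58) + (1800 − 1600) + (201.4 − 145).
That is 200 + 79 + 200 + 20.45 + 200 + 56.4, which totals 755.85 million years.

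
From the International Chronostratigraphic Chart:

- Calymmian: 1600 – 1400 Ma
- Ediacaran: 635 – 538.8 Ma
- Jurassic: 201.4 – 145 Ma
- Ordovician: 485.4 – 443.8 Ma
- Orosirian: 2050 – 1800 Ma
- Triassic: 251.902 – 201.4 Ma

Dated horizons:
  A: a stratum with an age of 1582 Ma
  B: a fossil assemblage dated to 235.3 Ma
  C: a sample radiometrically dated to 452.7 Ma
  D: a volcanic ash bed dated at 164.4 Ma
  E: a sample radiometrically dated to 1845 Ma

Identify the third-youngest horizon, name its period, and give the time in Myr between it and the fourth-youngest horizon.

C, in the Ordovician; 1129.3 million years to A

Smaller Ma means younger, so youngest first: D 164.4 < B 235.3 < C 452.7 < A 1582 < E 1845.
Counting 3 along gives C (452.7 Ma); the excerpt puts that inside the Ordovician, 485.4–443.8 Ma.
Next in line is A (1582 Ma), and 1582 − 452.7 = 1129.3 Myr.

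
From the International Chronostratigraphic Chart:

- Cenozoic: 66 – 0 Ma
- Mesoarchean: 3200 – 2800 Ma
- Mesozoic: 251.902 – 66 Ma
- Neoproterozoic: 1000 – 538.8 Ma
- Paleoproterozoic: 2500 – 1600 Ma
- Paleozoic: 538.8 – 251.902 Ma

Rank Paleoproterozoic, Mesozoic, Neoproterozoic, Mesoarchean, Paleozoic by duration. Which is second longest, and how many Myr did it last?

Neoproterozoic, 461.2 million years

Durations: Paleoproterozoic 900; Mesozoic 185.902; Neoproterozoic 461.2; Mesoarchean 400; Paleozoic 286.898 Myr.
Sorted longest-first: Paleoproterozoic (900), Neoproterozoic (461.2), Mesoarchean (400), Paleozoic (286.898), Mesozoic (185.902).
The second longest is Neoproterozoic at 461.2 Myr.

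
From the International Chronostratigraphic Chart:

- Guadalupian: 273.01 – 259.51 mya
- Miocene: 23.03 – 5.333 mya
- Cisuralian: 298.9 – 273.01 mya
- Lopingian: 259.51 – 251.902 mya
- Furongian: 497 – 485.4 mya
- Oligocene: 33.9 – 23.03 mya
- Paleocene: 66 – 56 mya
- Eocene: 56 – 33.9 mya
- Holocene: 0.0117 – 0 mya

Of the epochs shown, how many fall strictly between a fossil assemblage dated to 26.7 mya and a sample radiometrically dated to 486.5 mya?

5

486.5 Ma sits inside the Furongian (497–485.4) and 26.7 Ma inside the Oligocene (33.9–23.03); neither of those is wholly between the two dates.
The listed epochs lying completely between them are Cisuralian, Guadalupian, Lopingian, Paleocene, Eocene — 5 in all.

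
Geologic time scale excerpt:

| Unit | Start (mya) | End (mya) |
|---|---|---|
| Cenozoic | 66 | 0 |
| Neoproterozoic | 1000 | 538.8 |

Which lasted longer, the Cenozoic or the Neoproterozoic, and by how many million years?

Neoproterozoic, by 395.2 million years

Cenozoic: 66 − 0 = 66 Myr.
Neoproterozoic: 1000 − 538.8 = 461.2 Myr.
Difference: 461.2 − 66 = 395.2 Myr, so the Neoproterozoic was longer.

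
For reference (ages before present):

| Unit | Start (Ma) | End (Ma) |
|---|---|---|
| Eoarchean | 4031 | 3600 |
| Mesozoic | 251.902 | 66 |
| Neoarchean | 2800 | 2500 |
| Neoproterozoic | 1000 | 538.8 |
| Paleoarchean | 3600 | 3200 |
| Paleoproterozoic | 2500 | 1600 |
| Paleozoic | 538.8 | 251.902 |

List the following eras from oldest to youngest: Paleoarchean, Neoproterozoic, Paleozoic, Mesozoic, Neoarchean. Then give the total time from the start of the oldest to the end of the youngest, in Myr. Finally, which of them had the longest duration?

Paleoarchean → Neoarchean → Neoproterozoic → Paleozoic → Mesozoic; total span 3534 Myr; longest is Neoproterozoic

From the excerpt: Paleoarchean 3600–3200; Neoproterozoic 1000–538.8; Paleozoic 538.8–251.902; Mesozoic 251.902–66; Neoarchean 2800–2500 (Ma).
Larger Ma is earlier, so the oldest is Paleoarchean and the youngest is Mesozoic; oldest to youngest: Paleoarchean, Neoarchean, Neoproterozoic, Paleozoic, Mesozoic.
Oldest start 3600 minus youngest end 66 gives 3534 Myr overall.
Individual lengths (start − end): Paleozoic 286.898; Paleoarchean 400; Neoproterozoic 461.2; Neoarchean 300; Mesozoic 185.902. The largest is Neoproterozoic at 461.2 Myr.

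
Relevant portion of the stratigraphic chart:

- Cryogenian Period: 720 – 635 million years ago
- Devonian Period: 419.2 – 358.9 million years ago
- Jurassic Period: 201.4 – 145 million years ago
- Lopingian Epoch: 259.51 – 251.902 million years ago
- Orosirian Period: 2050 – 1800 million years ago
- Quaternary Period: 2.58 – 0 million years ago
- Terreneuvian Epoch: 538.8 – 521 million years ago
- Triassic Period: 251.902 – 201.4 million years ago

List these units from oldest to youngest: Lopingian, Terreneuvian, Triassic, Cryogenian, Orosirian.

Sorting by start age (descending Ma, since larger Ma = older): Orosirian began 2050, Cryogenian began 720, Terreneuvian began 538.8, Lopingian began 259.51, Triassic began 251.902.

Orosirian, Cryogenian, Terreneuvian, Lopingian, Triassic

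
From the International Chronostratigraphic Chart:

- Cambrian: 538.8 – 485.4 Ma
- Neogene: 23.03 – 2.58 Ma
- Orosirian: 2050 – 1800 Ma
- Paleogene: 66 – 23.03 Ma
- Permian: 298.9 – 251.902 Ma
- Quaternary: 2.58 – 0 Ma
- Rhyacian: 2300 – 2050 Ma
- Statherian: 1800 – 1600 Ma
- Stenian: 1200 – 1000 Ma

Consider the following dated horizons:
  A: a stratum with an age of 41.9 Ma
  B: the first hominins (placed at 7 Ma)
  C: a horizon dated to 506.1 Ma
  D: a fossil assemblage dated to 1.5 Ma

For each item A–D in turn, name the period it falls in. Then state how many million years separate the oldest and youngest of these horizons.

A — Paleogene; B — Neogene; C — Cambrian; D — Quaternary; span 504.6 million years

A: 41.9 Ma lies in 66–23.03 Ma, so Paleogene.
B: 7 Ma lies in 23.03–2.58 Ma, so Neogene.
C: 506.1 Ma lies in 538.8–485.4 Ma, so Cambrian.
D: 1.5 Ma lies in 2.58–0 Ma, so Quaternary.
Oldest = 506.1 Ma, youngest = 1.5 Ma → span 504.6 Myr.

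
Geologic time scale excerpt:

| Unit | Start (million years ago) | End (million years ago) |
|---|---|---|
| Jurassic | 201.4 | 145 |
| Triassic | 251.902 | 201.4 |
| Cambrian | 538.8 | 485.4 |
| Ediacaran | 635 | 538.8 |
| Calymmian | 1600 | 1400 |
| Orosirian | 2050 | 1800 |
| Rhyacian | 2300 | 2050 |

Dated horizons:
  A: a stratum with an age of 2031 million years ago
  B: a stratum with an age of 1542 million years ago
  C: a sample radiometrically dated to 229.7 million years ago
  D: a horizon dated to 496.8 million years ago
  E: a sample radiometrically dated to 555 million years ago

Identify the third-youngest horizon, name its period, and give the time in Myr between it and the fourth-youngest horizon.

E, in the Ediacaran; 987 million years to B

Sorted youngest-first by Ma: C (229.7), D (496.8), E (555), B (1542), A (2031).
The third youngest is E at 555 Ma, which lies in 635–538.8 Ma: the Ediacaran.
The fourth youngest is B at 1542 Ma; separation = |555 − 1542| = 987 Myr.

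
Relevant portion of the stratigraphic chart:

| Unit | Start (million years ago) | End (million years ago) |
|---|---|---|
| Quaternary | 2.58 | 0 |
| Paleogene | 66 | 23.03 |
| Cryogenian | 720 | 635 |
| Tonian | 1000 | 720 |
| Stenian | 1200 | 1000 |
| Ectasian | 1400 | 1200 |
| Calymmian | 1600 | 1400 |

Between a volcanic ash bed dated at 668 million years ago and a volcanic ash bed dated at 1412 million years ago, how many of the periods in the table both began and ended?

3

1412 Ma sits inside the Calymmian (1600–1400) and 668 Ma inside the Cryogenian (720–635); neither of those is wholly between the two dates.
The listed periods lying completely between them are Ectasian, Stenian, Tonian — 3 in all.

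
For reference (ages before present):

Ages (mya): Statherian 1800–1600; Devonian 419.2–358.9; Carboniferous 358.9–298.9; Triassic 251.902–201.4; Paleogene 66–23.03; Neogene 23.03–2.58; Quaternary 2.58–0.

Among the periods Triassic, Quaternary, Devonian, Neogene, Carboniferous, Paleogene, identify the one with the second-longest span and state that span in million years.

Start − end for each: Triassic 251.902 − 201.4 = 50.502; Quaternary 2.58 − 0 = 2.58; Devonian 419.2 − 358.9 = 60.3; Neogene 23.03 − 2.58 = 20.45; Carboniferous 358.9 − 298.9 = 60; Paleogene 66 − 23.03 = 42.97.
Ranking these from longest: Devonian > Carboniferous > Triassic > Paleogene > Neogene > Quaternary.
Position 2 in that ranking is Carboniferous, which lasted 60 Myr.

Carboniferous, 60 million years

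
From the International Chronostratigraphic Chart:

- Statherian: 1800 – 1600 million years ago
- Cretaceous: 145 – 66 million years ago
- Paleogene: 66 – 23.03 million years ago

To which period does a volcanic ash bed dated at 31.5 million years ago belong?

31.5 Ma lies between 66 and 23.03 Ma, so it falls in the Paleogene.

Paleogene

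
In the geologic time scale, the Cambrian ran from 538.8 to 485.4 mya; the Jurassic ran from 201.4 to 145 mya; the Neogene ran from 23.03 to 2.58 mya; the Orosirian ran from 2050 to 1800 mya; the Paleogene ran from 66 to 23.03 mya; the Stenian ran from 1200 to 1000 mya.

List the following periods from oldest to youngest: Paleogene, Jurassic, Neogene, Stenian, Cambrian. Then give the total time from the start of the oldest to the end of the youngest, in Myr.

Start ages (Ma): Stenian 1200, Cambrian 538.8, Jurassic 201.4, Paleogene 66, Neogene 23.03.
Ordered oldest to youngest: Stenian, Cambrian, Jurassic, Paleogene, Neogene.
Span = 1200 − 2.58 = 1197.42 Myr.

Stenian, Cambrian, Jurassic, Paleogene, Neogene; total span 1197.42 Myr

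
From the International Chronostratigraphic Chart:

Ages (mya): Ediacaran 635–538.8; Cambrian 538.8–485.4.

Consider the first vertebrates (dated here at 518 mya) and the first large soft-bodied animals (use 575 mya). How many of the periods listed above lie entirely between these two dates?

The older date is 575 Ma and the younger is 518 Ma.
No period both begins after 575 Ma and ends before 518 Ma, so the count is 0.

0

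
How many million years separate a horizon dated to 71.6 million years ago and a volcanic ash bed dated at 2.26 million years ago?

69.34 million years

71.6 − 2.26 = 69.34 million years.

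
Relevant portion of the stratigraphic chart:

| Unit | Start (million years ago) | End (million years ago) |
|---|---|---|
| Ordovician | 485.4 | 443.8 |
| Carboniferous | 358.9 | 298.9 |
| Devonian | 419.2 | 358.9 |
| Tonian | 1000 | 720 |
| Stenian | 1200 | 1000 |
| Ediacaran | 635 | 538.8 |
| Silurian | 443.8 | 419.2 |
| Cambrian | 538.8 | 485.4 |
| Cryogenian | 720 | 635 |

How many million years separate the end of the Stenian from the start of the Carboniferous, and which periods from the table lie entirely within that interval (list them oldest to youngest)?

End of Stenian = 1000 Ma; start of Carboniferous = 358.9 Ma.
Gap = 1000 − 358.9 = 641.1 Myr.
Periods wholly inside 1000–358.9 Ma: Tonian (1000–720), Cryogenian (720–635), Ediacaran (635–538.8), Cambrian (538.8–485.4), Ordovician (485.4–443.8), Silurian (443.8–419.2), Devonian (419.2–358.9).

641.1 million years; Tonian, Cryogenian, Ediacaran, Cambrian, Ordovician, Silurian, Devonian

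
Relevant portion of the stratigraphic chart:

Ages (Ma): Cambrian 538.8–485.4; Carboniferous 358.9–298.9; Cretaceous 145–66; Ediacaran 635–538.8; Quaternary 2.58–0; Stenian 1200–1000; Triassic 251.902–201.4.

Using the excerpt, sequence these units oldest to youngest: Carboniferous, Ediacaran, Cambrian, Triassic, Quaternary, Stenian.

Sorting by start age (descending Ma, since larger Ma = older): Stenian start 1200, Ediacaran start 635, Cambrian start 538.8, Carboniferous start 358.9, Triassic start 251.902, Quaternary start 2.58.

Stenian, Ediacaran, Cambrian, Carboniferous, Triassic, Quaternary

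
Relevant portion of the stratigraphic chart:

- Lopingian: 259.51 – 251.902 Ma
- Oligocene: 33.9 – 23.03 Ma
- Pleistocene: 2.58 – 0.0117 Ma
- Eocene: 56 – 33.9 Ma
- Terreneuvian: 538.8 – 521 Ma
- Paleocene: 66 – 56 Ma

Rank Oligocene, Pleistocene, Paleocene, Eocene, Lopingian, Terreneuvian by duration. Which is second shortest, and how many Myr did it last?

Lopingian, 7.608 million years

Start − end for each: Oligocene 33.9 − 23.03 = 10.87; Pleistocene 2.58 − 0.0117 = 2.5683; Paleocene 66 − 56 = 10; Eocene 56 − 33.9 = 22.1; Lopingian 259.51 − 251.902 = 7.608; Terreneuvian 538.8 − 521 = 17.8.
Ranking these from shortest: Pleistocene < Lopingian < Paleocene < Oligocene < Terreneuvian < Eocene.
Position 2 in that ranking is Lopingian, which lasted 7.608 Myr.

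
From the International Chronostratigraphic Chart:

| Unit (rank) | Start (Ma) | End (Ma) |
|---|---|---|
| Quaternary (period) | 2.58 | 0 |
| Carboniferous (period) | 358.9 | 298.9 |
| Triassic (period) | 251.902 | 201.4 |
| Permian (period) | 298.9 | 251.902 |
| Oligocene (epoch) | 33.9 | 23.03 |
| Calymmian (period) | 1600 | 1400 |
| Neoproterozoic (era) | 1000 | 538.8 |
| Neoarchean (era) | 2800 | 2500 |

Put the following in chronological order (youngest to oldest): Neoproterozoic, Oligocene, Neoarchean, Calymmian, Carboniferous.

The oldest of these is Neoarchean (starts 2800 Ma) and the youngest is Oligocene (ends 23.03 Ma).
In between, by decreasing start age: Calymmian (1600), Neoproterozoic (1000), Carboniferous (358.9).
Listing youngest first means reversing that sequence.

Oligocene → Carboniferous → Neoproterozoic → Calymmian → Neoarchean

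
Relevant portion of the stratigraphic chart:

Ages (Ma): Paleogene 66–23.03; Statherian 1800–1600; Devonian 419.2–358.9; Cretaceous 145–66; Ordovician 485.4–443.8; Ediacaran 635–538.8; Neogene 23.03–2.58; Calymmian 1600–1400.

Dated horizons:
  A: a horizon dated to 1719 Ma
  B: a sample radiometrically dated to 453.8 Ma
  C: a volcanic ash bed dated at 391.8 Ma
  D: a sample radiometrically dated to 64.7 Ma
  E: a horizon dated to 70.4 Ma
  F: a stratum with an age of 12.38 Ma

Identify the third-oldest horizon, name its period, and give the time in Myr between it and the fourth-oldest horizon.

C, in the Devonian; 321.4 million years to E

Sorted oldest-first by Ma: A (1719), B (453.8), C (391.8), E (70.4), D (64.7), F (12.38).
The third oldest is C at 391.8 Ma, which lies in 419.2–358.9 Ma: the Devonian.
The fourth oldest is E at 70.4 Ma; separation = |391.8 − 70.4| = 321.4 Myr.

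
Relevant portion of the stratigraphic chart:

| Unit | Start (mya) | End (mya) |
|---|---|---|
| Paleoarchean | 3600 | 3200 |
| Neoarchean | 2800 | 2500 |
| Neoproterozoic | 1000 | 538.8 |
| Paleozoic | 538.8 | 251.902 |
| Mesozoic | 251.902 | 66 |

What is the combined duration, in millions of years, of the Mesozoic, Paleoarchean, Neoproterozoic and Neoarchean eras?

Each duration: Mesozoic = 185.902; Paleoarchean = 400; Neoproterozoic = 461.2; Neoarchean = 300.
Sum: 185.902 + 400 + 461.2 + 300 = 1347.102 Myr.

1347.102 million years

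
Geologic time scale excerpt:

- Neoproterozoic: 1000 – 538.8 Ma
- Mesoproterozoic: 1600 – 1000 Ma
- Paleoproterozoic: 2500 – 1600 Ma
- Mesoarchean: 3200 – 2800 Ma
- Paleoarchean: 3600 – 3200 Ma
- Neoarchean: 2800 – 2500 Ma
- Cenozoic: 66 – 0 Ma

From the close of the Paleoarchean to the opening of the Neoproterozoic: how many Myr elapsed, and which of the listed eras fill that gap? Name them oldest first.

2200 million years; Mesoarchean, Neoarchean, Paleoproterozoic, Mesoproterozoic

End of Paleoarchean = 3200 Ma; start of Neoproterozoic = 1000 Ma.
Gap = 3200 − 1000 = 2200 Myr.
Eras wholly inside 3200–1000 Ma: Mesoarchean (3200–2800), Neoarchean (2800–2500), Paleoproterozoic (2500–1600), Mesoproterozoic (1600–1000).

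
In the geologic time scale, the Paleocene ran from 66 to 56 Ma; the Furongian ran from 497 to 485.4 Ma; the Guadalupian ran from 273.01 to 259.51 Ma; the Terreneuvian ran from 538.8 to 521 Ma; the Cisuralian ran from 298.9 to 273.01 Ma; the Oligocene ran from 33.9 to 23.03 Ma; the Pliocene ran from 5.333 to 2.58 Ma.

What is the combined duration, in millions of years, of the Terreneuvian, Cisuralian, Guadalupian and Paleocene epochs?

Duration is start − end for each: (538.8 − 521) + (298.9 − 273.01) + (273.01 − 259.51) + (66 − 56).
That is 17.8 + 25.89 + 13.5 + 10, which totals 67.19 million years.

67.19 million years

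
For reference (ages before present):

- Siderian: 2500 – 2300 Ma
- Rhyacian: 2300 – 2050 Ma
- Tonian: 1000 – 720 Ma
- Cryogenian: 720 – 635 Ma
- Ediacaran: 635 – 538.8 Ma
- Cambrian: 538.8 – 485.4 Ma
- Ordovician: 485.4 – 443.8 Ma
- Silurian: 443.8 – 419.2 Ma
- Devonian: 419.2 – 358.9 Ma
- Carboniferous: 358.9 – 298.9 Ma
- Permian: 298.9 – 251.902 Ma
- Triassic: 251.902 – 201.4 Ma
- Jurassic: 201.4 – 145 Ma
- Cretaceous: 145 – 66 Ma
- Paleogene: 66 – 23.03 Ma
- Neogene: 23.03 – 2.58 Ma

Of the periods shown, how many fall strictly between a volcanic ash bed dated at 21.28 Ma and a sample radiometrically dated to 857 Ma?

The older date is 857 Ma and the younger is 21.28 Ma.
Periods with start < 857 and end > 21.28 Ma: Cryogenian (720–635), Ediacaran (635–538.8), Cambrian (538.8–485.4), Ordovician (485.4–443.8), Silurian (443.8–419.2), Devonian (419.2–358.9), Carboniferous (358.9–298.9), Permian (298.9–251.902), Triassic (251.902–201.4), Jurassic (201.4–145), Cretaceous (145–66), Paleogene (66–23.03).
That is 12 complete periods.

12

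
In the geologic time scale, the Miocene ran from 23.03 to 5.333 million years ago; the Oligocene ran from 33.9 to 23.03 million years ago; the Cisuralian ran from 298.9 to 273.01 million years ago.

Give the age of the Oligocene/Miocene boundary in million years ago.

23.03 million years ago

The Oligocene ends and the Miocene begins at 23.03 million years ago.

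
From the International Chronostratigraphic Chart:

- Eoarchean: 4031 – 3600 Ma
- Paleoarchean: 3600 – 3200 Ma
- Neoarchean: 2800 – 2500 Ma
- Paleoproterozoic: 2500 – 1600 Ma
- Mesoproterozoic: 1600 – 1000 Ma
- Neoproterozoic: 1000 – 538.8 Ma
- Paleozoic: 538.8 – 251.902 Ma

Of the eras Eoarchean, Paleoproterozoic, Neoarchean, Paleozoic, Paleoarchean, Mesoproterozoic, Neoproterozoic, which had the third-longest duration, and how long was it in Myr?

Start − end for each: Eoarchean 4031 − 3600 = 431; Paleoproterozoic 2500 − 1600 = 900; Neoarchean 2800 − 2500 = 300; Paleozoic 538.8 − 251.902 = 286.898; Paleoarchean 3600 − 3200 = 400; Mesoproterozoic 1600 − 1000 = 600; Neoproterozoic 1000 − 538.8 = 461.2.
Ranking these from longest: Paleoproterozoic > Mesoproterozoic > Neoproterozoic > Eoarchean > Paleoarchean > Neoarchean > Paleozoic.
Position 3 in that ranking is Neoproterozoic, which lasted 461.2 Myr.

Neoproterozoic, 461.2 million years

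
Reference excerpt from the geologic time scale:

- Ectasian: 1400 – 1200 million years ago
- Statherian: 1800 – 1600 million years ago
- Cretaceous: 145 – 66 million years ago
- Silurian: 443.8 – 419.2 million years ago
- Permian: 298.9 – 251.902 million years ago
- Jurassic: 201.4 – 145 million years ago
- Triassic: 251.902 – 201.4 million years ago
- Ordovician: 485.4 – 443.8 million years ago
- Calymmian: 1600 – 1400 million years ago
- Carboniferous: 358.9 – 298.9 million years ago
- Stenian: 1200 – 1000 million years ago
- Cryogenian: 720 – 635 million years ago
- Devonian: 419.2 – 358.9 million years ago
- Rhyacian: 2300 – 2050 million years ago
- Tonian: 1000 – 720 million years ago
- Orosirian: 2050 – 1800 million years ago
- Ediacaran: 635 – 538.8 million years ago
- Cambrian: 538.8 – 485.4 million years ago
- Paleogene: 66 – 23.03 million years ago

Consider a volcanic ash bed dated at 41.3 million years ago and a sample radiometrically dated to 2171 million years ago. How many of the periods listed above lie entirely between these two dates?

The older date is 2171 Ma and the younger is 41.3 Ma.
Periods with start < 2171 and end > 41.3 Ma: Orosirian (2050–1800), Statherian (1800–1600), Calymmian (1600–1400), Ectasian (1400–1200), Stenian (1200–1000), Tonian (1000–720), Cryogenian (720–635), Ediacaran (635–538.8), Cambrian (538.8–485.4), Ordovician (485.4–443.8), Silurian (443.8–419.2), Devonian (419.2–358.9), Carboniferous (358.9–298.9), Permian (298.9–251.902), Triassic (251.902–201.4), Jurassic (201.4–145), Cretaceous (145–66).
That is 17 complete periods.

17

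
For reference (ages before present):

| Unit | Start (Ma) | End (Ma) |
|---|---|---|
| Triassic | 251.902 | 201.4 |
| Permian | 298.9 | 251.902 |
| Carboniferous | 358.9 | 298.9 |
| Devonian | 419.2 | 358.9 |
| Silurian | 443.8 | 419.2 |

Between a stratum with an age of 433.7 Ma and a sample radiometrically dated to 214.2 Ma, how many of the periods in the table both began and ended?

The older date is 433.7 Ma and the younger is 214.2 Ma.
Periods with start < 433.7 and end > 214.2 Ma: Devonian (419.2–358.9), Carboniferous (358.9–298.9), Permian (298.9–251.902).
That is 3 complete periods.

3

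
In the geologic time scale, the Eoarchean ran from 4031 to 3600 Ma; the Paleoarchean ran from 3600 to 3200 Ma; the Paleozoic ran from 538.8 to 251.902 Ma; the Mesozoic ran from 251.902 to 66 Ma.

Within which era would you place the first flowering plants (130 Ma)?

Mesozoic

130 Ma lies between 251.902 and 66 Ma, so it falls in the Mesozoic.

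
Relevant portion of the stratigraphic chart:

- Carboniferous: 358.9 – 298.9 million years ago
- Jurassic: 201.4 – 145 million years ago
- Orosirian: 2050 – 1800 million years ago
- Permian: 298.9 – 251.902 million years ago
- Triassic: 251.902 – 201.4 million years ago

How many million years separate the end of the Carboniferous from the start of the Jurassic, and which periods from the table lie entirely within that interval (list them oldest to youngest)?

End of Carboniferous = 298.9 Ma; start of Jurassic = 201.4 Ma.
Gap = 298.9 − 201.4 = 97.5 Myr.
Periods wholly inside 298.9–201.4 Ma: Permian (298.9–251.902), Triassic (251.902–201.4).

97.5 million years; Permian, Triassic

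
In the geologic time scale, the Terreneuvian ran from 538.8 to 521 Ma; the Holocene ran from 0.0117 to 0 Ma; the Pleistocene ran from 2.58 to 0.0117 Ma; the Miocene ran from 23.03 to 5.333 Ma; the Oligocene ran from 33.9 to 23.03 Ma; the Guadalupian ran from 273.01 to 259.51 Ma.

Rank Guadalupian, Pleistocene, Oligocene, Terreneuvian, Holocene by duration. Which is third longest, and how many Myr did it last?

Start − end for each: Guadalupian 273.01 − 259.51 = 13.5; Pleistocene 2.58 − 0.0117 = 2.5683; Oligocene 33.9 − 23.03 = 10.87; Terreneuvian 538.8 − 521 = 17.8; Holocene 0.0117 − 0 = 0.0117.
Ranking these from longest: Terreneuvian > Guadalupian > Oligocene > Pleistocene > Holocene.
Position 3 in that ranking is Oligocene, which lasted 10.87 Myr.

Oligocene, 10.87 million years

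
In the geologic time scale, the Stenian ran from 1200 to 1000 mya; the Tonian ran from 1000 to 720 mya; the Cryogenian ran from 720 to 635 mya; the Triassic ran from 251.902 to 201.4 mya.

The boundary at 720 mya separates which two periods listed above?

The Tonian ends at 720 mya and the Cryogenian begins at 720 mya, so they share that boundary.

Tonian and Cryogenian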